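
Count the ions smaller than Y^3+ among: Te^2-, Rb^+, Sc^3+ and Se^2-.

1

Sc^3+ has 18 e⁻ (Z=21), Y^3+ has 36 e⁻ (Z=39), Rb^+ has 36 e⁻ (Z=37), Se^2- has 36 e⁻ (Z=34), Te^2- has 54 e⁻ (Z=52). Sc^3+ < Y^3+ (same group, period 4 vs 5); Y^3+ < Rb^+ (both 36 e⁻, Z=39>37); Rb^+ < Se^2- (both 36 e⁻, Z=37>34); Se^2- < Te^2- (same group, period 4 vs 5).
Relative to Y^3+, the ions that are smaller are Sc^3+. So 1 is smaller.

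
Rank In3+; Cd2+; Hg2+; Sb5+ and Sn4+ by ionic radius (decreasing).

First list Z and electron count for each: Sb5+ has 46 e⁻ (Z=51), Sn4+ has 46 e⁻ (Z=50), In3+ has 46 e⁻ (Z=49), Cd2+ has 46 e⁻ (Z=48), Hg2+ has 78 e⁻ (Z=80). Sb5+ < Sn4+ (both 46 e⁻, Z=51>50); Sn4+ < In3+ (isoelectronic, higher Z=50 is smaller); In3+ < Cd2+ (both 46 e⁻, Z=49>48); Cd2+ < Hg2+ (same group, period 5 vs 6).

Hg2+ > Cd2+ > In3+ > Sn4+ > Sb5+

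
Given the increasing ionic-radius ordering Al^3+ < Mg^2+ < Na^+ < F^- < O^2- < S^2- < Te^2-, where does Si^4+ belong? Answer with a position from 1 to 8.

1

Si^4+ (Z=14, 10 e⁻), Al^3+ (Z=13, 10 e⁻), Mg^2+ (Z=12, 10 e⁻), Na^+ (Z=11, 10 e⁻), F^- (Z=9, 10 e⁻), O^2- (Z=8, 10 e⁻), S^2- (Z=16, 18 e⁻), Te^2- (Z=52, 54 e⁻). Si^4+ < Al^3+ (isoelectronic, higher Z=14 is smaller); Al^3+ < Mg^2+ (isoelectronic, higher Z=13 is smaller); Mg^2+ < Na^+ (isoelectronic, higher Z=12 is smaller); Na^+ < F^- (isoelectronic, higher Z=11 is smaller); F^- < O^2- (both 10 e⁻, Z=9>8); O^2- < S^2- (same group, period 2 vs 3); S^2- < Te^2- (same group, period 3 vs 5).
Merged order: Si^4+ < Al^3+ < Mg^2+ < Na^+ < F^- < O^2- < S^2- < Te^2- — Si^4+ is number 1.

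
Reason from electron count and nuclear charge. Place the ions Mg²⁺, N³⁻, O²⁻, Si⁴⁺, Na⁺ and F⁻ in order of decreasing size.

N³⁻ > O²⁻ > F⁻ > Na⁺ > Mg²⁺ > Si⁴⁺

Isoelectronic series (10 e⁻ each). Size is set by nuclear charge: more protons means a smaller ion. Si⁴⁺ (Z=14), Mg²⁺ (Z=12), Na⁺ (Z=11), F⁻ (Z=9), O²⁻ (Z=8), N³⁻ (Z=7).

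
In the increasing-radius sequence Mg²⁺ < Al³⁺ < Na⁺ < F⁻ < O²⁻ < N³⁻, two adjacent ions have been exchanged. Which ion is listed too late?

Check each adjacent pair. Mg²⁺ and Al³⁺ are reversed: they are isoelectronic (10 e⁻) and Al has more protons than Mg (13 vs 12), making Al³⁺ smaller. No other neighbouring pair contradicts the periodic trends, so Al³⁺ is the ion listed too late.

Al³⁺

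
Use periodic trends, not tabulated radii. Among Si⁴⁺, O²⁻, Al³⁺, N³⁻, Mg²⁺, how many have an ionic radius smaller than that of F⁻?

Isoelectronic series (10 e⁻ each). Size is set by nuclear charge: more protons means a smaller ion. Si⁴⁺ (Z=14), Al³⁺ (Z=13), Mg²⁺ (Z=12), F⁻ (Z=9), O²⁻ (Z=8), N³⁻ (Z=7).
Ordering all of them (including F⁻) by radius gives Si⁴⁺ < Al³⁺ < Mg²⁺ < F⁻ < O²⁻ < N³⁻. That's 3.

3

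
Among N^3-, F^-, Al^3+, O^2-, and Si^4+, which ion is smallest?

Si^4+

These species are isoelectronic with 10 electrons. The only difference is the number of protons: Si^4+ (Z=14), Al^3+ (Z=13), F^- (Z=9), O^2- (Z=8), N^3- (Z=7). The strongest nuclear pull (Si^4+) gives the smallest ion.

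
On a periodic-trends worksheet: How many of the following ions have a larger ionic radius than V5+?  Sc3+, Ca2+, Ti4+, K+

4

All of these have 18 electrons (isoelectronic). With the same electron cloud, the ion with the most protons pulls it in tightest. Nuclear charges: V5+ (Z=23), Ti4+ (Z=22), Sc3+ (Z=21), Ca2+ (Z=20), K+ (Z=19). Highest Z is smallest.
Ordering all of them (including V5+) by radius gives V5+ < Ti4+ < Sc3+ < Ca2+ < K+. Count: 4.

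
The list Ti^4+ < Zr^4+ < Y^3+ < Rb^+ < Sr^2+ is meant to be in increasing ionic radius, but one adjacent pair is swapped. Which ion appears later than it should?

Sr^2+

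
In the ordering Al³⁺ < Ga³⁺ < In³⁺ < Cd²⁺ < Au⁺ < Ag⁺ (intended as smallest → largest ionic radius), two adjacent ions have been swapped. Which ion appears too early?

Au⁺

Compare adjacent ions: both in group 11 with the same charge; Ag⁺ (period 5) has the smaller radius — yet in this increasing list Au⁺ sits before Ag⁺. Nothing else is reversed, so Au⁺ should move one place to the right.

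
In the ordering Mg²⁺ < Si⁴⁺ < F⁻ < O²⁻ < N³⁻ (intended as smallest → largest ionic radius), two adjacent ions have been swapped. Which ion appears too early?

Mg²⁺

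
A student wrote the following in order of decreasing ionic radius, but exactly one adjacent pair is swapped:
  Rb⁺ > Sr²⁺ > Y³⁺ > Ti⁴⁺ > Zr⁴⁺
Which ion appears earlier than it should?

Ti⁴⁺

The pair Ti⁴⁺, Zr⁴⁺ is the wrong way round — both in group 4 with the same charge; Ti⁴⁺ (period 4) has the smaller radius. All other adjacent pairs agree with periodic trends, so Ti⁴⁺ is the misplaced ion.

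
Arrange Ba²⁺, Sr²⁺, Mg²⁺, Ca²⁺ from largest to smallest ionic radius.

Ba²⁺ > Sr²⁺ > Ca²⁺ > Mg²⁺

Same group, same charge. Going down the group adds an extra shell of electrons, so the ion gets larger: Mg²⁺ is highest in the group and smallest.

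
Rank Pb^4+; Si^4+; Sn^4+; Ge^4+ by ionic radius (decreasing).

Pb^4+ > Sn^4+ > Ge^4+ > Si^4+

Same group, same charge. Going down the group adds an extra shell of electrons, so the ion gets larger: Si^4+ is highest in the group and smallest.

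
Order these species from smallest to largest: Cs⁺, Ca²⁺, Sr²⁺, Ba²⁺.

Electron counts and nuclear charges: Ca²⁺ has 18 e⁻ (Z=20), Sr²⁺ has 36 e⁻ (Z=38), Ba²⁺ has 54 e⁻ (Z=56), Cs⁺ has 54 e⁻ (Z=55). Ca²⁺ < Sr²⁺ (same group, period 4 vs 5); Sr²⁺ < Ba²⁺ (same group, 1 shell fewer); Ba²⁺ < Cs⁺ (both 54 e⁻, Z=56>55).

Ca²⁺ < Sr²⁺ < Ba²⁺ < Cs⁺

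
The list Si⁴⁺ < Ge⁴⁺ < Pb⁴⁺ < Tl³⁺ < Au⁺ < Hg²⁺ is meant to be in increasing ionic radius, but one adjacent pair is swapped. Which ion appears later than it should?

Hg²⁺

The pair Au⁺, Hg²⁺ is the wrong way round — both have 78 electrons but Z(Hg)=80 > Z(Au)=79, so Hg²⁺ should be the smaller of the two. All other adjacent pairs agree with periodic trends, so Hg²⁺ is the misplaced ion.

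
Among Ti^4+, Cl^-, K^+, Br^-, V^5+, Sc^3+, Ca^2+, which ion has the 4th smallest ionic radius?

Work out protons and electrons: V^5+ has 18 e⁻ (Z=23), Ti^4+ has 18 e⁻ (Z=22), Sc^3+ has 18 e⁻ (Z=21), Ca^2+ has 18 e⁻ (Z=20), K^+ has 18 e⁻ (Z=19), Cl^- has 18 e⁻ (Z=17), Br^- has 36 e⁻ (Z=35). V^5+ < Ti^4+ (both 18 e⁻, Z=23>22); Ti^4+ < Sc^3+ (isoelectronic, higher Z=22 is smaller); Sc^3+ < Ca^2+ (isoelectronic, higher Z=21 is smaller); Ca^2+ < K^+ (both 18 e⁻, Z=20>19); K^+ < Cl^- (both 18 e⁻, Z=19>17); Cl^- < Br^- (same group, period 3 vs 4).
Full ascending order: V^5+ < Ti^4+ < Sc^3+ < Ca^2+ < K^+ < Cl^- < Br^-. Counting from the smallest, position 4 is Ca^2+.

Ca^2+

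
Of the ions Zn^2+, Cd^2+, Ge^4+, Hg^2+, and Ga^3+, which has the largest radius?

First list Z and electron count for each: Ge^4+ has 28 e⁻ (Z=32), Ga^3+ has 28 e⁻ (Z=31), Zn^2+ has 28 e⁻ (Z=30), Cd^2+ has 46 e⁻ (Z=48), Hg^2+ has 78 e⁻ (Z=80). Ge^4+ < Ga^3+ (both 28 e⁻, Z=32>31); Ga^3+ < Zn^2+ (both 28 e⁻, Z=31>30); Zn^2+ < Cd^2+ (same group, period 4 vs 5); Cd^2+ < Hg^2+ (same group, period 5 vs 6).

Hg^2+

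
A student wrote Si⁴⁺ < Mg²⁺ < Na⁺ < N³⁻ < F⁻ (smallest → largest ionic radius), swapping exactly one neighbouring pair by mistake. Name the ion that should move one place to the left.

The pair N³⁻, F⁻ is the wrong way round — F⁻ and N³⁻ share 10 electrons; the higher nuclear charge on F (Z=9) contracts it more, so F⁻ < N³⁻. All other adjacent pairs agree with periodic trends, so F⁻ is the misplaced ion.

F⁻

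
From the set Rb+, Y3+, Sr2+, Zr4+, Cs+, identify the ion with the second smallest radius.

Zr4+: 36 e⁻, Z=40, Y3+: 36 e⁻, Z=39, Sr2+: 36 e⁻, Z=38, Rb+: 36 e⁻, Z=37, Cs+: 54 e⁻, Z=55. Zr4+ < Y3+ (isoelectronic, higher Z=40 is smaller); Y3+ < Sr2+ (isoelectronic, higher Z=39 is smaller); Sr2+ < Rb+ (isoelectronic, higher Z=38 is smaller); Rb+ < Cs+ (same group, 1 shell fewer).
That gives Zr4+ < Y3+ < Sr2+ < Rb+ < Cs+. From the smallest end, number 2 is Y3+.

Y3+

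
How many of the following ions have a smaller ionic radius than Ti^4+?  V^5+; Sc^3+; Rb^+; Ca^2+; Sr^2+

1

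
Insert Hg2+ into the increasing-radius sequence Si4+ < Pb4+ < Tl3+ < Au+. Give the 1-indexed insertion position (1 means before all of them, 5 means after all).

4

Si4+ has 10 e⁻ (Z=14), Pb4+ has 78 e⁻ (Z=82), Tl3+ has 78 e⁻ (Z=81), Hg2+ has 78 e⁻ (Z=80), Au+ has 78 e⁻ (Z=79). Si4+ < Pb4+ (same group, 3 shells fewer); Pb4+ < Tl3+ (isoelectronic, higher Z=82 is smaller); Tl3+ < Hg2+ (both 78 e⁻, Z=81>80); Hg2+ < Au+ (both 78 e⁻, Z=80>79).
Putting Hg2+ in gives Si4+ < Pb4+ < Tl3+ < Hg2+ < Au+; it lands at slot 4.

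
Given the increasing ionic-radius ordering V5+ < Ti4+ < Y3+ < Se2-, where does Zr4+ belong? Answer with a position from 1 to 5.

3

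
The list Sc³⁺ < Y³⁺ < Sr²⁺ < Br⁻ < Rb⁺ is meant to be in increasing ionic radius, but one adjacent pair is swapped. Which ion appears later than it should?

Compare adjacent ions: both have 36 electrons but Z(Rb)=37 > Z(Br)=35, so Rb⁺ should be the smaller of the two — yet in this increasing list Br⁻ sits before Rb⁺. Nothing else is reversed, so Rb⁺ should move one place to the left.

Rb⁺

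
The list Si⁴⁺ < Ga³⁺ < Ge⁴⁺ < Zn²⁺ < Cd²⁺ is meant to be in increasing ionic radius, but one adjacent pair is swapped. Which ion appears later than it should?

Check each adjacent pair. Ga³⁺ and Ge⁴⁺ are reversed: Ge⁴⁺ and Ga³⁺ share 28 electrons; the higher nuclear charge on Ge (Z=32) contracts it more, so Ge⁴⁺ < Ga³⁺. No other neighbouring pair contradicts the periodic trends, so Ge⁴⁺ is the ion listed too late.

Ge⁴⁺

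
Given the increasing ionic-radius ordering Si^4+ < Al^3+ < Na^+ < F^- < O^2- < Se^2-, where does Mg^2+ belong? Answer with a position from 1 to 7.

3

Tabulating Z and e⁻: Si^4+ (Z=14, 10 e⁻), Al^3+ (Z=13, 10 e⁻), Mg^2+ (Z=12, 10 e⁻), Na^+ (Z=11, 10 e⁻), F^- (Z=9, 10 e⁻), O^2- (Z=8, 10 e⁻), Se^2- (Z=34, 36 e⁻). Si^4+ < Al^3+ (isoelectronic, higher Z=14 is smaller); Al^3+ < Mg^2+ (both 10 e⁻, Z=13>12); Mg^2+ < Na^+ (both 10 e⁻, Z=12>11); Na^+ < F^- (both 10 e⁻, Z=11>9); F^- < O^2- (both 10 e⁻, Z=9>8); O^2- < Se^2- (same group, 2 shells fewer).
Putting Mg^2+ in gives Si^4+ < Al^3+ < Mg^2+ < Na^+ < F^- < O^2- < Se^2-; it lands at slot 3.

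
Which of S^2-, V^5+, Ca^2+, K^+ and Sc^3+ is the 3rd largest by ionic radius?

Isoelectronic series (18 e⁻ each). Size is set by nuclear charge: more protons means a smaller ion. V^5+ (Z=23), Sc^3+ (Z=21), Ca^2+ (Z=20), K^+ (Z=19), S^2- (Z=16).
Ordering: V^5+ < Sc^3+ < Ca^2+ < K^+ < S^2-. The 3rd largest is Ca^2+.

Ca^2+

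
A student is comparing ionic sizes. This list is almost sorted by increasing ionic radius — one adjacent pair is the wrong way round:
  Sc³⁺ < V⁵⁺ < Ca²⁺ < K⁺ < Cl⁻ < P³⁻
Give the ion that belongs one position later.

Check each adjacent pair. Sc³⁺ and V⁵⁺ are reversed: they are isoelectronic (18 e⁻) and V has more protons than Sc (23 vs 21), making V⁵⁺ smaller. No other neighbouring pair contradicts the periodic trends, so Sc³⁺ is the ion listed too early.

Sc³⁺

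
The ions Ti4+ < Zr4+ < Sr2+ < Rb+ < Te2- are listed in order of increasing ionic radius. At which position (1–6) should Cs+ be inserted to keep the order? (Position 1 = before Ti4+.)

Electron counts and nuclear charges: Ti4+: 18 e⁻, Z=22, Zr4+: 36 e⁻, Z=40, Sr2+: 36 e⁻, Z=38, Rb+: 36 e⁻, Z=37, Cs+: 54 e⁻, Z=55, Te2-: 54 e⁻, Z=52. Ti4+ < Zr4+ (same group, 1 shell fewer); Zr4+ < Sr2+ (isoelectronic, higher Z=40 is smaller); Sr2+ < Rb+ (isoelectronic, higher Z=38 is smaller); Rb+ < Cs+ (same group, 1 shell fewer); Cs+ < Te2- (isoelectronic, higher Z=55 is smaller).
The complete sequence is Ti4+ < Zr4+ < Sr2+ < Rb+ < Cs+ < Te2-. Cs+ sits at position 5.

5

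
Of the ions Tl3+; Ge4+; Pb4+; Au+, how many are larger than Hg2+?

1

First list Z and electron count for each: Ge4+ (Z=32, 28 e⁻), Pb4+ (Z=82, 78 e⁻), Tl3+ (Z=81, 78 e⁻), Hg2+ (Z=80, 78 e⁻), Au+ (Z=79, 78 e⁻). Ge4+ < Pb4+ (same group, period 4 vs 6); Pb4+ < Tl3+ (isoelectronic, higher Z=82 is smaller); Tl3+ < Hg2+ (isoelectronic, higher Z=81 is smaller); Hg2+ < Au+ (both 78 e⁻, Z=80>79).
Placing each against Hg2+: smaller — Ge4+, Pb4+, Tl3+; larger — Au+. Count: 1.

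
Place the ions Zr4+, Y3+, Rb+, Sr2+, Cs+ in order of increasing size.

Zr4+ < Y3+ < Sr2+ < Rb+ < Cs+

First list Z and electron count for each: Zr4+ has 36 e⁻ (Z=40), Y3+ has 36 e⁻ (Z=39), Sr2+ has 36 e⁻ (Z=38), Rb+ has 36 e⁻ (Z=37), Cs+ has 54 e⁻ (Z=55). Zr4+ < Y3+ (both 36 e⁻, Z=40>39); Y3+ < Sr2+ (isoelectronic, higher Z=39 is smaller); Sr2+ < Rb+ (both 36 e⁻, Z=38>37); Rb+ < Cs+ (same group, period 5 vs 6).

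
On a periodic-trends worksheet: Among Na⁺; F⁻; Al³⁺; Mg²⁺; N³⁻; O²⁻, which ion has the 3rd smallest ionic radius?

Na⁺

Each ion has 10 electrons. The ranking follows nuclear charge in reverse — greater Z gives a smaller radius. Al³⁺ (Z=13), Mg²⁺ (Z=12), Na⁺ (Z=11), F⁻ (Z=9), O²⁻ (Z=8), N³⁻ (Z=7).
Full ascending order: Al³⁺ < Mg²⁺ < Na⁺ < F⁻ < O²⁻ < N³⁻. Counting from the smallest, position 3 is Na⁺.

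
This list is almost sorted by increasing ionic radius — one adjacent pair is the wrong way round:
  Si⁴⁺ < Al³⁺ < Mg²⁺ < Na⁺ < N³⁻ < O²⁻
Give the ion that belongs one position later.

N³⁻

Check each adjacent pair. N³⁻ and O²⁻ are reversed: O²⁻ and N³⁻ share 10 electrons; the higher nuclear charge on O (Z=8) contracts it more, so O²⁻ < N³⁻. No other neighbouring pair contradicts the periodic trends, so N³⁻ is the ion listed too early.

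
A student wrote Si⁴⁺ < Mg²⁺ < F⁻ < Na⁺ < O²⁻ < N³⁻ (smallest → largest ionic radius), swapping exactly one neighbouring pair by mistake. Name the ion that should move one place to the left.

Na⁺

Compare adjacent ions: Na⁺ and F⁻ share 10 electrons; the higher nuclear charge on Na (Z=11) contracts it more, so Na⁺ < F⁻ — yet in this increasing list F⁻ sits before Na⁺. Nothing else is reversed, so Na⁺ should move one place to the left.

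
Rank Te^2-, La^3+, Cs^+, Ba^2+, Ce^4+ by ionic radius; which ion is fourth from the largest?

Each ion has 54 electrons. The ranking follows nuclear charge in reverse — greater Z gives a smaller radius. Ce^4+ (Z=58), La^3+ (Z=57), Ba^2+ (Z=56), Cs^+ (Z=55), Te^2- (Z=52).
So the order is Ce^4+ < La^3+ < Ba^2+ < Cs^+ < Te^2-; the 4th-largest ion is La^3+.

La^3+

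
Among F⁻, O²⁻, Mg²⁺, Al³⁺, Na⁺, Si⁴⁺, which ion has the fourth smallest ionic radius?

Na⁺

All of these have 10 electrons (isoelectronic). With the same electron cloud, the ion with the most protons pulls it in tightest. Nuclear charges: Si⁴⁺ (Z=14), Al³⁺ (Z=13), Mg²⁺ (Z=12), Na⁺ (Z=11), F⁻ (Z=9), O²⁻ (Z=8). Highest Z is smallest.
That gives Si⁴⁺ < Al³⁺ < Mg²⁺ < Na⁺ < F⁻ < O²⁻. From the smallest end, number 4 is Na⁺.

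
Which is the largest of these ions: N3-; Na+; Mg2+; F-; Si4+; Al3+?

N3-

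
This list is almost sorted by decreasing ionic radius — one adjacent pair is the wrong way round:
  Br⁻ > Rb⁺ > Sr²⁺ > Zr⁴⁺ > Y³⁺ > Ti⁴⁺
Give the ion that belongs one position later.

Zr⁴⁺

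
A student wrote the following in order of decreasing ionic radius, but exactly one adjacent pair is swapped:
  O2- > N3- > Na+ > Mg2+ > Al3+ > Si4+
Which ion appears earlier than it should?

O2-

Scanning neighbour by neighbour, only O2-/N3- violates a trend: they are isoelectronic (10 e⁻) and O has more protons than N (8 vs 7), making O2- smaller. That makes O2- the one sitting a position early relative to where it belongs.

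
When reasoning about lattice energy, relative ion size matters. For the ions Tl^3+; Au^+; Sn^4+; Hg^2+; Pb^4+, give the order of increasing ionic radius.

Sn^4+ has 46 e⁻ (Z=50), Pb^4+ has 78 e⁻ (Z=82), Tl^3+ has 78 e⁻ (Z=81), Hg^2+ has 78 e⁻ (Z=80), Au^+ has 78 e⁻ (Z=79). Sn^4+ < Pb^4+ (same group, 1 shell fewer); Pb^4+ < Tl^3+ (both 78 e⁻, Z=82>81); Tl^3+ < Hg^2+ (isoelectronic, higher Z=81 is smaller); Hg^2+ < Au^+ (isoelectronic, higher Z=80 is smaller).

Sn^4+ < Pb^4+ < Tl^3+ < Hg^2+ < Au^+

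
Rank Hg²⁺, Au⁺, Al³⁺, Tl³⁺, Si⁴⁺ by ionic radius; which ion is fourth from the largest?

Al³⁺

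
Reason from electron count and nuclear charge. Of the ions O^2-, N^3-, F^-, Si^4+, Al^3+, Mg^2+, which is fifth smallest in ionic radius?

O^2-

Each ion has 10 electrons. The ranking follows nuclear charge in reverse — greater Z gives a smaller radius. Si^4+ (Z=14), Al^3+ (Z=13), Mg^2+ (Z=12), F^- (Z=9), O^2- (Z=8), N^3- (Z=7).
Ordering: Si^4+ < Al^3+ < Mg^2+ < F^- < O^2- < N^3-. The fifth smallest is O^2-.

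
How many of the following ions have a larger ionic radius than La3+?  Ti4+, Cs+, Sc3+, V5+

First list Z and electron count for each: V5+ has 18 e⁻ (Z=23), Ti4+ has 18 e⁻ (Z=22), Sc3+ has 18 e⁻ (Z=21), La3+ has 54 e⁻ (Z=57), Cs+ has 54 e⁻ (Z=55). V5+ < Ti4+ (isoelectronic, higher Z=23 is smaller); Ti4+ < Sc3+ (both 18 e⁻, Z=22>21); Sc3+ < La3+ (same group, 2 shells fewer); La3+ < Cs+ (isoelectronic, higher Z=57 is smaller).
Overall: V5+ < Ti4+ < Sc3+ < La3+ < Cs+. La3+ has 3 below it and 1 above. So 1 is larger.

1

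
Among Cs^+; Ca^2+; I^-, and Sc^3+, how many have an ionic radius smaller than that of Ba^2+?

Tabulating Z and e⁻: Sc^3+ (Z=21, 18 e⁻), Ca^2+ (Z=20, 18 e⁻), Ba^2+ (Z=56, 54 e⁻), Cs^+ (Z=55, 54 e⁻), I^- (Z=53, 54 e⁻). Sc^3+ < Ca^2+ (isoelectronic, higher Z=21 is smaller); Ca^2+ < Ba^2+ (same group, 2 shells fewer); Ba^2+ < Cs^+ (isoelectronic, higher Z=56 is smaller); Cs^+ < I^- (isoelectronic, higher Z=55 is smaller).
Placing each against Ba^2+: smaller — Sc^3+, Ca^2+; larger — Cs^+, I^-. Count: 2.

2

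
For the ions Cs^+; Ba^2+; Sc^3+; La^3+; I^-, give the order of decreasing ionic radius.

Sc^3+: 18 e⁻, Z=21, La^3+: 54 e⁻, Z=57, Ba^2+: 54 e⁻, Z=56, Cs^+: 54 e⁻, Z=55, I^-: 54 e⁻, Z=53. Sc^3+ < La^3+ (same group, period 4 vs 6); La^3+ < Ba^2+ (isoelectronic, higher Z=57 is smaller); Ba^2+ < Cs^+ (isoelectronic, higher Z=56 is smaller); Cs^+ < I^- (both 54 e⁻, Z=55>53).

I^- > Cs^+ > Ba^2+ > La^3+ > Sc^3+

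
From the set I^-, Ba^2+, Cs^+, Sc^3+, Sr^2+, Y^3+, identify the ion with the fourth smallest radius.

Ba^2+

Work out protons and electrons: Sc^3+ has 18 e⁻ (Z=21), Y^3+ has 36 e⁻ (Z=39), Sr^2+ has 36 e⁻ (Z=38), Ba^2+ has 54 e⁻ (Z=56), Cs^+ has 54 e⁻ (Z=55), I^- has 54 e⁻ (Z=53). Sc^3+ < Y^3+ (same group, 1 shell fewer); Y^3+ < Sr^2+ (isoelectronic, higher Z=39 is smaller); Sr^2+ < Ba^2+ (same group, 1 shell fewer); Ba^2+ < Cs^+ (isoelectronic, higher Z=56 is smaller); Cs^+ < I^- (both 54 e⁻, Z=55>53).
That gives Sc^3+ < Y^3+ < Sr^2+ < Ba^2+ < Cs^+ < I^-. From the smallest end, number 4 is Ba^2+.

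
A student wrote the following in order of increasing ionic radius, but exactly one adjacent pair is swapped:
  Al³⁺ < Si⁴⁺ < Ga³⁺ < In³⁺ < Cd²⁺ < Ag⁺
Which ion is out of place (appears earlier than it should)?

Scanning neighbour by neighbour, only Al³⁺/Si⁴⁺ violates a trend: they are isoelectronic (10 e⁻) and Si has more protons than Al (14 vs 13), making Si⁴⁺ smaller. That makes Al³⁺ the one sitting a position early relative to where it belongs.

Al³⁺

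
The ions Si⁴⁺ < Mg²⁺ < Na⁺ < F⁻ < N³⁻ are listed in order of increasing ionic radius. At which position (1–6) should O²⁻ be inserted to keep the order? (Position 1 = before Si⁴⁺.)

Isoelectronic series (10 e⁻ each). Size is set by nuclear charge: more protons means a smaller ion. Si⁴⁺ (Z=14), Mg²⁺ (Z=12), Na⁺ (Z=11), F⁻ (Z=9), O²⁻ (Z=8), N³⁻ (Z=7).
Putting O²⁻ in gives Si⁴⁺ < Mg²⁺ < Na⁺ < F⁻ < O²⁻ < N³⁻; it lands at slot 5.

5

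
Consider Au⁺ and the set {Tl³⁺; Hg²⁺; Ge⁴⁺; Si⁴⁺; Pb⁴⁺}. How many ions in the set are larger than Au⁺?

0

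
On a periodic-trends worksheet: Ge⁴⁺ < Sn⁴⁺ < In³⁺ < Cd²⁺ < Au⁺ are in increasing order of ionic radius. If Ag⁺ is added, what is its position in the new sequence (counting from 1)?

Electron counts and nuclear charges: Ge⁴⁺ has 28 e⁻ (Z=32), Sn⁴⁺ has 46 e⁻ (Z=50), In³⁺ has 46 e⁻ (Z=49), Cd²⁺ has 46 e⁻ (Z=48), Ag⁺ has 46 e⁻ (Z=47), Au⁺ has 78 e⁻ (Z=79). Ge⁴⁺ < Sn⁴⁺ (same group, 1 shell fewer); Sn⁴⁺ < In³⁺ (isoelectronic, higher Z=50 is smaller); In³⁺ < Cd²⁺ (both 46 e⁻, Z=49>48); Cd²⁺ < Ag⁺ (isoelectronic, higher Z=48 is smaller); Ag⁺ < Au⁺ (same group, 1 shell fewer).
The complete sequence is Ge⁴⁺ < Sn⁴⁺ < In³⁺ < Cd²⁺ < Ag⁺ < Au⁺. Ag⁺ sits at position 5.

5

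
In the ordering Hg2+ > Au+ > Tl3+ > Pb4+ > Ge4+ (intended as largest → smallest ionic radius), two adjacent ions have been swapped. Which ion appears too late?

Scanning neighbour by neighbour, only Hg2+/Au+ violates a trend: Hg2+ and Au+ share 78 electrons; the higher nuclear charge on Hg (Z=80) contracts it more, so Hg2+ < Au+. That makes Au+ the one sitting a position late relative to where it belongs.

Au+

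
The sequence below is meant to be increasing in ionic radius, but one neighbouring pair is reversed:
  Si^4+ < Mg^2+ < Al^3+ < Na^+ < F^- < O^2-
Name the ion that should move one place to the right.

Mg^2+

Scanning neighbour by neighbour, only Mg^2+/Al^3+ violates a trend: both have 10 electrons but Z(Al)=13 > Z(Mg)=12, so Al^3+ should be the smaller of the two. That makes Mg^2+ the one sitting a position early relative to where it belongs.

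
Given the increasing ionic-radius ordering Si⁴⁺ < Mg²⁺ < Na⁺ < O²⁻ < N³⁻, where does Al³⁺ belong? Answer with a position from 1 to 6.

These species are isoelectronic with 10 electrons. The only difference is the number of protons: Si⁴⁺ (Z=14), Al³⁺ (Z=13), Mg²⁺ (Z=12), Na⁺ (Z=11), O²⁻ (Z=8), N³⁻ (Z=7). The strongest nuclear pull (Si⁴⁺) gives the smallest ion.
Putting Al³⁺ in gives Si⁴⁺ < Al³⁺ < Mg²⁺ < Na⁺ < O²⁻ < N³⁻; it lands at slot 2.

2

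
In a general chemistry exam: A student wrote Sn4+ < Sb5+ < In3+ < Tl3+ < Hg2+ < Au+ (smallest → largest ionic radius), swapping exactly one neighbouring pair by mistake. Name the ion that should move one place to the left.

Scanning neighbour by neighbour, only Sn4+/Sb5+ violates a trend: they are isoelectronic (46 e⁻) and Sb has more protons than Sn (51 vs 50), making Sb5+ smaller. That makes Sb5+ the one sitting a position late relative to where it belongs.

Sb5+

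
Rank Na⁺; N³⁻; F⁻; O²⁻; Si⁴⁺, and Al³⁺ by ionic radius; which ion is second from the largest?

O²⁻

Isoelectronic series (10 e⁻ each). Size is set by nuclear charge: more protons means a smaller ion. Si⁴⁺ (Z=14), Al³⁺ (Z=13), Na⁺ (Z=11), F⁻ (Z=9), O²⁻ (Z=8), N³⁻ (Z=7).
So the order is Si⁴⁺ < Al³⁺ < Na⁺ < F⁻ < O²⁻ < N³⁻; the 2nd-largest ion is O²⁻.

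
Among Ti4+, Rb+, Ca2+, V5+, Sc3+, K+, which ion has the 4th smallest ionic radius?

Ca2+

Tabulating Z and e⁻: V5+ (Z=23, 18 e⁻), Ti4+ (Z=22, 18 e⁻), Sc3+ (Z=21, 18 e⁻), Ca2+ (Z=20, 18 e⁻), K+ (Z=19, 18 e⁻), Rb+ (Z=37, 36 e⁻). V5+ < Ti4+ (both 18 e⁻, Z=23>22); Ti4+ < Sc3+ (both 18 e⁻, Z=22>21); Sc3+ < Ca2+ (both 18 e⁻, Z=21>20); Ca2+ < K+ (isoelectronic, higher Z=20 is smaller); K+ < Rb+ (same group, period 4 vs 5).
That gives V5+ < Ti4+ < Sc3+ < Ca2+ < K+ < Rb+. From the smallest end, number 4 is Ca2+.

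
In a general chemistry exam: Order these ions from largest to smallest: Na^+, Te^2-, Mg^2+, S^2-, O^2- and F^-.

Tabulating Z and e⁻: Mg^2+ (Z=12, 10 e⁻), Na^+ (Z=11, 10 e⁻), F^- (Z=9, 10 e⁻), O^2- (Z=8, 10 e⁻), S^2- (Z=16, 18 e⁻), Te^2- (Z=52, 54 e⁻). Mg^2+ < Na^+ (isoelectronic, higher Z=12 is smaller); Na^+ < F^- (both 10 e⁻, Z=11>9); F^- < O^2- (both 10 e⁻, Z=9>8); O^2- < S^2- (same group, period 2 vs 3); S^2- < Te^2- (same group, 2 shells fewer).

Te^2- > S^2- > O^2- > F^- > Na^+ > Mg^2+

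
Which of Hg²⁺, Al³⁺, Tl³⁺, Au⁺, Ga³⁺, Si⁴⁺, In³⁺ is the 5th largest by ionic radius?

Ga³⁺

Tabulating Z and e⁻: Si⁴⁺: 10 e⁻, Z=14, Al³⁺: 10 e⁻, Z=13, Ga³⁺: 28 e⁻, Z=31, In³⁺: 46 e⁻, Z=49, Tl³⁺: 78 e⁻, Z=81, Hg²⁺: 78 e⁻, Z=80, Au⁺: 78 e⁻, Z=79. Si⁴⁺ < Al³⁺ (both 10 e⁻, Z=14>13); Al³⁺ < Ga³⁺ (same group, period 3 vs 4); Ga³⁺ < In³⁺ (same group, 1 shell fewer); In³⁺ < Tl³⁺ (same group, 1 shell fewer); Tl³⁺ < Hg²⁺ (both 78 e⁻, Z=81>80); Hg²⁺ < Au⁺ (isoelectronic, higher Z=80 is smaller).
That gives Si⁴⁺ < Al³⁺ < Ga³⁺ < In³⁺ < Tl³⁺ < Hg²⁺ < Au⁺. From the largest end, number 5 is Ga³⁺.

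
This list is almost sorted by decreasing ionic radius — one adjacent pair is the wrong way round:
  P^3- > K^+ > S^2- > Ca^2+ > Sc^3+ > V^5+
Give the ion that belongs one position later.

K^+

Compare adjacent ions: both have 18 electrons but Z(K)=19 > Z(S)=16, so K^+ should be the smaller of the two — yet in this decreasing list K^+ sits before S^2-. Nothing else is reversed, so K^+ should move one place to the right.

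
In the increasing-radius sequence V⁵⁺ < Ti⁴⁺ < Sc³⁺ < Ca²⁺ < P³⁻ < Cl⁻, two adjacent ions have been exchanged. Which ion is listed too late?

Cl⁻

Check each adjacent pair. P³⁻ and Cl⁻ are reversed: they are isoelectronic (18 e⁻) and Cl has more protons than P (17 vs 15), making Cl⁻ smaller. No other neighbouring pair contradicts the periodic trends, so Cl⁻ is the ion listed too late.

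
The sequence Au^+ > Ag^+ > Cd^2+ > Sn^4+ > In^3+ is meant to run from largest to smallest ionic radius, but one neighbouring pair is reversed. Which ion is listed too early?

Check each adjacent pair. Sn^4+ and In^3+ are reversed: they are isoelectronic (46 e⁻) and Sn has more protons than In (50 vs 49), making Sn^4+ smaller. No other neighbouring pair contradicts the periodic trends, so Sn^4+ is the ion listed too early.

Sn^4+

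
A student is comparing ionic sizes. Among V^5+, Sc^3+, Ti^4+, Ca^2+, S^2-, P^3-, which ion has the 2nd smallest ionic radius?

All of these have 18 electrons (isoelectronic). With the same electron cloud, the ion with the most protons pulls it in tightest. Nuclear charges: V^5+ (Z=23), Ti^4+ (Z=22), Sc^3+ (Z=21), Ca^2+ (Z=20), S^2- (Z=16), P^3- (Z=15). Highest Z is smallest.
Full ascending order: V^5+ < Ti^4+ < Sc^3+ < Ca^2+ < S^2- < P^3-. Counting from the smallest, position 2 is Ti^4+.

Ti^4+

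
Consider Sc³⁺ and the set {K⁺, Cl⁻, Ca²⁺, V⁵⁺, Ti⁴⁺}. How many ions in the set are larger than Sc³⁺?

3

Each ion has 18 electrons. The ranking follows nuclear charge in reverse — greater Z gives a smaller radius. V⁵⁺ (Z=23), Ti⁴⁺ (Z=22), Sc³⁺ (Z=21), Ca²⁺ (Z=20), K⁺ (Z=19), Cl⁻ (Z=17).
Placing each against Sc³⁺: smaller — V⁵⁺, Ti⁴⁺; larger — Ca²⁺, K⁺, Cl⁻. That's 3.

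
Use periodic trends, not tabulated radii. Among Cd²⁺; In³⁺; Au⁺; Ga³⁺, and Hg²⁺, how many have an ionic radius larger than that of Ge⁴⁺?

First list Z and electron count for each: Ge⁴⁺ has 28 e⁻ (Z=32), Ga³⁺ has 28 e⁻ (Z=31), In³⁺ has 46 e⁻ (Z=49), Cd²⁺ has 46 e⁻ (Z=48), Hg²⁺ has 78 e⁻ (Z=80), Au⁺ has 78 e⁻ (Z=79). Ge⁴⁺ < Ga³⁺ (both 28 e⁻, Z=32>31); Ga³⁺ < In³⁺ (same group, period 4 vs 5); In³⁺ < Cd²⁺ (isoelectronic, higher Z=49 is smaller); Cd²⁺ < Hg²⁺ (same group, period 5 vs 6); Hg²⁺ < Au⁺ (both 78 e⁻, Z=80>79).
Placing each against Ge⁴⁺: smaller — none; larger — Ga³⁺, In³⁺, Cd²⁺, Hg²⁺, Au⁺. That's 5.

5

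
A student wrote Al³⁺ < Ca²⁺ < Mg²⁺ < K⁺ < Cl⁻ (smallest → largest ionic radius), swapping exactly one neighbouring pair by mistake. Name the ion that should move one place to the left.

Mg²⁺

Check each adjacent pair. Ca²⁺ and Mg²⁺ are reversed: both in group 2 with the same charge; Mg²⁺ (period 3) has the smaller radius. No other neighbouring pair contradicts the periodic trends, so Mg²⁺ is the ion listed too late.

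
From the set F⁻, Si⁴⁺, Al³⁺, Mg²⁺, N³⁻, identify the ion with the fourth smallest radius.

All of these have 10 electrons (isoelectronic). With the same electron cloud, the ion with the most protons pulls it in tightest. Nuclear charges: Si⁴⁺ (Z=14), Al³⁺ (Z=13), Mg²⁺ (Z=12), F⁻ (Z=9), N³⁻ (Z=7). Highest Z is smallest.
Full ascending order: Si⁴⁺ < Al³⁺ < Mg²⁺ < F⁻ < N³⁻. Counting from the smallest, position 4 is F⁻.

F⁻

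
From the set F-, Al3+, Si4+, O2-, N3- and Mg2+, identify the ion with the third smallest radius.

These species are isoelectronic with 10 electrons. The only difference is the number of protons: Si4+ (Z=14), Al3+ (Z=13), Mg2+ (Z=12), F- (Z=9), O2- (Z=8), N3- (Z=7). The strongest nuclear pull (Si4+) gives the smallest ion.
Full ascending order: Si4+ < Al3+ < Mg2+ < F- < O2- < N3-. Counting from the smallest, position 3 is Mg2+.

Mg2+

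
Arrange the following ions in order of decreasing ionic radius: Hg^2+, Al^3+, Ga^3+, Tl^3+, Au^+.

Au^+ > Hg^2+ > Tl^3+ > Ga^3+ > Al^3+

Work out protons and electrons: Al^3+ (Z=13, 10 e⁻), Ga^3+ (Z=31, 28 e⁻), Tl^3+ (Z=81, 78 e⁻), Hg^2+ (Z=80, 78 e⁻), Au^+ (Z=79, 78 e⁻). Al^3+ < Ga^3+ (same group, 1 shell fewer); Ga^3+ < Tl^3+ (same group, period 4 vs 6); Tl^3+ < Hg^2+ (isoelectronic, higher Z=81 is smaller); Hg^2+ < Au^+ (isoelectronic, higher Z=80 is smaller).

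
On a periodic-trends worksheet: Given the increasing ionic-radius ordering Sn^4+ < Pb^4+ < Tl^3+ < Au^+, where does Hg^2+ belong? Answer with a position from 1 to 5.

Sn^4+: 46 e⁻, Z=50, Pb^4+: 78 e⁻, Z=82, Tl^3+: 78 e⁻, Z=81, Hg^2+: 78 e⁻, Z=80, Au^+: 78 e⁻, Z=79. Sn^4+ < Pb^4+ (same group, 1 shell fewer); Pb^4+ < Tl^3+ (both 78 e⁻, Z=82>81); Tl^3+ < Hg^2+ (isoelectronic, higher Z=81 is smaller); Hg^2+ < Au^+ (isoelectronic, higher Z=80 is smaller).
The complete sequence is Sn^4+ < Pb^4+ < Tl^3+ < Hg^2+ < Au^+. Hg^2+ sits at position 4.

4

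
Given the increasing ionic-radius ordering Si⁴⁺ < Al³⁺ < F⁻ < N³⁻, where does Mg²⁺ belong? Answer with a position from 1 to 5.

3

Each ion has 10 electrons. The ranking follows nuclear charge in reverse — greater Z gives a smaller radius. Si⁴⁺ (Z=14), Al³⁺ (Z=13), Mg²⁺ (Z=12), F⁻ (Z=9), N³⁻ (Z=7).
With Mg²⁺ included the full order is Si⁴⁺ < Al³⁺ < Mg²⁺ < F⁻ < N³⁻, so it takes position 3.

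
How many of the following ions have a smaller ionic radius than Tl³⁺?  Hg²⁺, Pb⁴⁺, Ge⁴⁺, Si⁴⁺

First list Z and electron count for each: Si⁴⁺ has 10 e⁻ (Z=14), Ge⁴⁺ has 28 e⁻ (Z=32), Pb⁴⁺ has 78 e⁻ (Z=82), Tl³⁺ has 78 e⁻ (Z=81), Hg²⁺ has 78 e⁻ (Z=80). Si⁴⁺ < Ge⁴⁺ (same group, 1 shell fewer); Ge⁴⁺ < Pb⁴⁺ (same group, period 4 vs 6); Pb⁴⁺ < Tl³⁺ (isoelectronic, higher Z=82 is smaller); Tl³⁺ < Hg²⁺ (both 78 e⁻, Z=81>80).
Overall: Si⁴⁺ < Ge⁴⁺ < Pb⁴⁺ < Tl³⁺ < Hg²⁺. Tl³⁺ has 3 below it and 1 above. Count: 3.

3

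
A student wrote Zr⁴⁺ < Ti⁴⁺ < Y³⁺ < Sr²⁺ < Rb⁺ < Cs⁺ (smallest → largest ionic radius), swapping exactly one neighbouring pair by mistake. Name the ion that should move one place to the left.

Check each adjacent pair. Zr⁴⁺ and Ti⁴⁺ are reversed: same group and charge — period 4 sits above period 5, so Ti⁴⁺ is smaller. No other neighbouring pair contradicts the periodic trends, so Ti⁴⁺ is the ion listed too late.

Ti⁴⁺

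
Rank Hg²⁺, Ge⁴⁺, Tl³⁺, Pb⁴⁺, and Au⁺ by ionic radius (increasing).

Electron counts and nuclear charges: Ge⁴⁺ (Z=32, 28 e⁻), Pb⁴⁺ (Z=82, 78 e⁻), Tl³⁺ (Z=81, 78 e⁻), Hg²⁺ (Z=80, 78 e⁻), Au⁺ (Z=79, 78 e⁻). Ge⁴⁺ < Pb⁴⁺ (same group, period 4 vs 6); Pb⁴⁺ < Tl³⁺ (both 78 e⁻, Z=82>81); Tl³⁺ < Hg²⁺ (both 78 e⁻, Z=81>80); Hg²⁺ < Au⁺ (both 78 e⁻, Z=80>79).

Ge⁴⁺ < Pb⁴⁺ < Tl³⁺ < Hg²⁺ < Au⁺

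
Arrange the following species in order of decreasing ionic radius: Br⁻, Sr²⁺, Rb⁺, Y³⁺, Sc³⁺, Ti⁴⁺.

First list Z and electron count for each: Ti⁴⁺ has 18 e⁻ (Z=22), Sc³⁺ has 18 e⁻ (Z=21), Y³⁺ has 36 e⁻ (Z=39), Sr²⁺ has 36 e⁻ (Z=38), Rb⁺ has 36 e⁻ (Z=37), Br⁻ has 36 e⁻ (Z=35). Ti⁴⁺ < Sc³⁺ (isoelectronic, higher Z=22 is smaller); Sc³⁺ < Y³⁺ (same group, 1 shell fewer); Y³⁺ < Sr²⁺ (isoelectronic, higher Z=39 is smaller); Sr²⁺ < Rb⁺ (both 36 e⁻, Z=38>37); Rb⁺ < Br⁻ (both 36 e⁻, Z=37>35).

Br⁻ > Rb⁺ > Sr²⁺ > Y³⁺ > Sc³⁺ > Ti⁴⁺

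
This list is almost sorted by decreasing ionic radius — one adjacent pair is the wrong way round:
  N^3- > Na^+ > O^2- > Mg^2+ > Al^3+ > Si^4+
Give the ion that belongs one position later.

Na^+

Scanning neighbour by neighbour, only Na^+/O^2- violates a trend: Na^+ and O^2- share 10 electrons; the higher nuclear charge on Na (Z=11) contracts it more, so Na^+ < O^2-. That makes Na^+ the one sitting a position early relative to where it belongs.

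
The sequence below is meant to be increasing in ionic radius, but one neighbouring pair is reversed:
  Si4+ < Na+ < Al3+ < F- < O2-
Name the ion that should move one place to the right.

Na+

Scanning neighbour by neighbour, only Na+/Al3+ violates a trend: they are isoelectronic (10 e⁻) and Al has more protons than Na (13 vs 11), making Al3+ smaller. That makes Na+ the one sitting a position early relative to where it belongs.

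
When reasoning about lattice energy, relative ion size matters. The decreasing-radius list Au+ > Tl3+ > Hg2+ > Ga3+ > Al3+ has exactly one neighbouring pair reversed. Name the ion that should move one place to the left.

Hg2+

Check each adjacent pair. Tl3+ and Hg2+ are reversed: both have 78 electrons but Z(Tl)=81 > Z(Hg)=80, so Tl3+ should be the smaller of the two. No other neighbouring pair contradicts the periodic trends, so Hg2+ is the ion listed too late.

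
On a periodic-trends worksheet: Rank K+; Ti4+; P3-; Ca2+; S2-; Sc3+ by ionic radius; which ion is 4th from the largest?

Ca2+

These species are isoelectronic with 18 electrons. The only difference is the number of protons: Ti4+ (Z=22), Sc3+ (Z=21), Ca2+ (Z=20), K+ (Z=19), S2- (Z=16), P3- (Z=15). The strongest nuclear pull (Ti4+) gives the smallest ion.
So the order is Ti4+ < Sc3+ < Ca2+ < K+ < S2- < P3-; the 4th-largest ion is Ca2+.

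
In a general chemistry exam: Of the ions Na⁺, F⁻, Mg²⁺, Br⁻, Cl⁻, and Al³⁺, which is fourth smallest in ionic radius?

F⁻

Tabulating Z and e⁻: Al³⁺ (Z=13, 10 e⁻), Mg²⁺ (Z=12, 10 e⁻), Na⁺ (Z=11, 10 e⁻), F⁻ (Z=9, 10 e⁻), Cl⁻ (Z=17, 18 e⁻), Br⁻ (Z=35, 36 e⁻). Al³⁺ < Mg²⁺ (both 10 e⁻, Z=13>12); Mg²⁺ < Na⁺ (isoelectronic, higher Z=12 is smaller); Na⁺ < F⁻ (isoelectronic, higher Z=11 is smaller); F⁻ < Cl⁻ (same group, 1 shell fewer); Cl⁻ < Br⁻ (same group, period 3 vs 4).
That gives Al³⁺ < Mg²⁺ < Na⁺ < F⁻ < Cl⁻ < Br⁻. From the smallest end, number 4 is F⁻.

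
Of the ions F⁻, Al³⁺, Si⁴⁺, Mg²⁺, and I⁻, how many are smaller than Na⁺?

3

Tabulating Z and e⁻: Si⁴⁺: 10 e⁻, Z=14, Al³⁺: 10 e⁻, Z=13, Mg²⁺: 10 e⁻, Z=12, Na⁺: 10 e⁻, Z=11, F⁻: 10 e⁻, Z=9, I⁻: 54 e⁻, Z=53. Si⁴⁺ < Al³⁺ (isoelectronic, higher Z=14 is smaller); Al³⁺ < Mg²⁺ (isoelectronic, higher Z=13 is smaller); Mg²⁺ < Na⁺ (both 10 e⁻, Z=12>11); Na⁺ < F⁻ (isoelectronic, higher Z=11 is smaller); F⁻ < I⁻ (same group, 3 shells fewer).
Ordering all of them (including Na⁺) by radius gives Si⁴⁺ < Al³⁺ < Mg²⁺ < Na⁺ < F⁻ < I⁻. Count: 3.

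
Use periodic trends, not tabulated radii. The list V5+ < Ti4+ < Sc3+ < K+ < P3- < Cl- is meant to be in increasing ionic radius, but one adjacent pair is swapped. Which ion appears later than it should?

Cl-

Compare adjacent ions: Cl- and P3- share 18 electrons; the higher nuclear charge on Cl (Z=17) contracts it more, so Cl- < P3- — yet in this increasing list P3- sits before Cl-. Nothing else is reversed, so Cl- should move one place to the left.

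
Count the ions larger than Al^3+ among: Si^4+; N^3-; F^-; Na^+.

3

Each ion has 10 electrons. The ranking follows nuclear charge in reverse — greater Z gives a smaller radius. Si^4+ (Z=14), Al^3+ (Z=13), Na^+ (Z=11), F^- (Z=9), N^3- (Z=7).
Placing each against Al^3+: smaller — Si^4+; larger — Na^+, F^-, N^3-. So 3 are larger.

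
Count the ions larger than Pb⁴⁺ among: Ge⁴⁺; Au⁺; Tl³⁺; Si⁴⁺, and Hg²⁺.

First list Z and electron count for each: Si⁴⁺: 10 e⁻, Z=14, Ge⁴⁺: 28 e⁻, Z=32, Pb⁴⁺: 78 e⁻, Z=82, Tl³⁺: 78 e⁻, Z=81, Hg²⁺: 78 e⁻, Z=80, Au⁺: 78 e⁻, Z=79. Si⁴⁺ < Ge⁴⁺ (same group, period 3 vs 4); Ge⁴⁺ < Pb⁴⁺ (same group, 2 shells fewer); Pb⁴⁺ < Tl³⁺ (both 78 e⁻, Z=82>81); Tl³⁺ < Hg²⁺ (both 78 e⁻, Z=81>80); Hg²⁺ < Au⁺ (isoelectronic, higher Z=80 is smaller).
Ordering all of them (including Pb⁴⁺) by radius gives Si⁴⁺ < Ge⁴⁺ < Pb⁴⁺ < Tl³⁺ < Hg²⁺ < Au⁺. Count: 3.

3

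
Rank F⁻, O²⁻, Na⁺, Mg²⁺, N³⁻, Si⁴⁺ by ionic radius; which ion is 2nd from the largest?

All of these have 10 electrons (isoelectronic). With the same electron cloud, the ion with the most protons pulls it in tightest. Nuclear charges: Si⁴⁺ (Z=14), Mg²⁺ (Z=12), Na⁺ (Z=11), F⁻ (Z=9), O²⁻ (Z=8), N³⁻ (Z=7). Highest Z is smallest.
So the order is Si⁴⁺ < Mg²⁺ < Na⁺ < F⁻ < O²⁻ < N³⁻; the 2nd-largest ion is O²⁻.

O²⁻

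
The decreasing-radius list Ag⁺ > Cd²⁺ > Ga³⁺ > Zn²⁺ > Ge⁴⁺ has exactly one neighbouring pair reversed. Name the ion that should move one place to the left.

Zn²⁺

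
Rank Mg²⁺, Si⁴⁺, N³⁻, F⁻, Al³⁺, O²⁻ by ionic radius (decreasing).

Isoelectronic series (10 e⁻ each). Size is set by nuclear charge: more protons means a smaller ion. Si⁴⁺ (Z=14), Al³⁺ (Z=13), Mg²⁺ (Z=12), F⁻ (Z=9), O²⁻ (Z=8), N³⁻ (Z=7).

N³⁻ > O²⁻ > F⁻ > Mg²⁺ > Al³⁺ > Si⁴⁺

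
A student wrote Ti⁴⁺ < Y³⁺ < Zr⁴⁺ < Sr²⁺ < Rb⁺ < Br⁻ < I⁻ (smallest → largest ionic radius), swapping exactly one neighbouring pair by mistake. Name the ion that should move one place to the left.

Zr⁴⁺

Check each adjacent pair. Y³⁺ and Zr⁴⁺ are reversed: they are isoelectronic (36 e⁻) and Zr has more protons than Y (40 vs 39), making Zr⁴⁺ smaller. No other neighbouring pair contradicts the periodic trends, so Zr⁴⁺ is the ion listed too late.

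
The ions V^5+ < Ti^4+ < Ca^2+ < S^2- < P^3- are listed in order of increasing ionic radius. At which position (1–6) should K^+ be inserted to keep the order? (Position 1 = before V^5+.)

4

Isoelectronic series (18 e⁻ each). Size is set by nuclear charge: more protons means a smaller ion. V^5+ (Z=23), Ti^4+ (Z=22), Ca^2+ (Z=20), K^+ (Z=19), S^2- (Z=16), P^3- (Z=15).
Putting K^+ in gives V^5+ < Ti^4+ < Ca^2+ < K^+ < S^2- < P^3-; it lands at slot 4.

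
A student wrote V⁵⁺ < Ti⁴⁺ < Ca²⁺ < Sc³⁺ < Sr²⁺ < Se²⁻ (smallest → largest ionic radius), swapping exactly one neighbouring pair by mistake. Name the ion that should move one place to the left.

Sc³⁺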